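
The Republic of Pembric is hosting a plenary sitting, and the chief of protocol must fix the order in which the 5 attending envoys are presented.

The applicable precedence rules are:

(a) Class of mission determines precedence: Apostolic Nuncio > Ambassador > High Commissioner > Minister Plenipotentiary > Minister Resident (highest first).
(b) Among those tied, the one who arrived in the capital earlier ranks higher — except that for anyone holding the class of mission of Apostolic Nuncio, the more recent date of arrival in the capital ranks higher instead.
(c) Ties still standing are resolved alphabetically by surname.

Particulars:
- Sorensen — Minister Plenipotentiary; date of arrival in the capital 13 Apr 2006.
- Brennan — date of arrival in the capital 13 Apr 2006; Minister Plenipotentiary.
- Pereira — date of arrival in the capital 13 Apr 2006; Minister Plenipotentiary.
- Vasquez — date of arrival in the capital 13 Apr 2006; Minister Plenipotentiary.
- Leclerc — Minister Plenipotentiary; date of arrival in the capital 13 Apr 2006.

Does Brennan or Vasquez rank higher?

Brennan

By class of mission: Brennan, Leclerc, Pereira, Sorensen and Vasquez (Minister Plenipotentiary).
Brennan, Leclerc, Pereira, Sorensen and Vasquez all have date of arrival in the capital 13 Apr 2006, so the next rule applies.
Among Brennan, Leclerc, Pereira, Sorensen and Vasquez, alphabetically by surname: Brennan before Leclerc before Pereira before Sorensen before Vasquez.
So Brennan takes precedence.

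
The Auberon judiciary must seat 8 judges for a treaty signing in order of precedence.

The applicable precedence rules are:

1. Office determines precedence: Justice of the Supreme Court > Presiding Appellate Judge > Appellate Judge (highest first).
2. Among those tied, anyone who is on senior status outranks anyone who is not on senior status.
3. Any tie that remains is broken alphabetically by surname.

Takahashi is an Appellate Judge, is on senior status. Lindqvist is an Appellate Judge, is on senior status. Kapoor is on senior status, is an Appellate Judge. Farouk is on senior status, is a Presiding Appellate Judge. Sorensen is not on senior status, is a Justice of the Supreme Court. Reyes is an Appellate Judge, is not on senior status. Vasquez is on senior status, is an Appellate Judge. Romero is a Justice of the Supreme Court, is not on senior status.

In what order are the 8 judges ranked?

By office: Romero and Sorensen (Justice of the Supreme Court); then Farouk (Presiding Appellate Judge); then Kapoor, Lindqvist, Takahashi, Vasquez and Reyes (Appellate Judge).
Romero and Sorensen are each not on senior status, so the next rule applies.
Among Romero and Sorensen, alphabetically by surname: Romero before Sorensen.
Among Kapoor, Lindqvist, Takahashi, Vasquez and Reyes, on senior status before not on senior status: Kapoor, Lindqvist, Takahashi and Vasquez (on senior status) before Reyes (not on senior status).
Among Kapoor, Lindqvist, Takahashi and Vasquez, alphabetically by surname: Kapoor before Lindqvist before Takahashi before Vasquez.
Full order: Romero, Sorensen, Farouk, Kapoor, Lindqvist, Takahashi, Vasquez, Reyes.

Romero, Sorensen, Farouk, Kapoor, Lindqvist, Takahashi, Vasquez, Reyes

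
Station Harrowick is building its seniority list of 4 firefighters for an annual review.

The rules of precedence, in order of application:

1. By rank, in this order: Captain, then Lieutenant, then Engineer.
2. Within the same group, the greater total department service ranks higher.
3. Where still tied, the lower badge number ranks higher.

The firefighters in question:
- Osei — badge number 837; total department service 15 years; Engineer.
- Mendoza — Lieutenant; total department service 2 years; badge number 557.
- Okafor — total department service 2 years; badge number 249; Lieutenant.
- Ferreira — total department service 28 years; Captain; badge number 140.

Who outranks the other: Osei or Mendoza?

By rank: Ferreira (Captain); then Okafor and Mendoza (Lieutenant); then Osei (Engineer).
Okafor and Mendoza both have total department service 2 years, so the next rule applies.
Among Okafor and Mendoza, by badge number (lower first): Okafor (249) before Mendoza (557).
So Mendoza takes precedence.

Mendoza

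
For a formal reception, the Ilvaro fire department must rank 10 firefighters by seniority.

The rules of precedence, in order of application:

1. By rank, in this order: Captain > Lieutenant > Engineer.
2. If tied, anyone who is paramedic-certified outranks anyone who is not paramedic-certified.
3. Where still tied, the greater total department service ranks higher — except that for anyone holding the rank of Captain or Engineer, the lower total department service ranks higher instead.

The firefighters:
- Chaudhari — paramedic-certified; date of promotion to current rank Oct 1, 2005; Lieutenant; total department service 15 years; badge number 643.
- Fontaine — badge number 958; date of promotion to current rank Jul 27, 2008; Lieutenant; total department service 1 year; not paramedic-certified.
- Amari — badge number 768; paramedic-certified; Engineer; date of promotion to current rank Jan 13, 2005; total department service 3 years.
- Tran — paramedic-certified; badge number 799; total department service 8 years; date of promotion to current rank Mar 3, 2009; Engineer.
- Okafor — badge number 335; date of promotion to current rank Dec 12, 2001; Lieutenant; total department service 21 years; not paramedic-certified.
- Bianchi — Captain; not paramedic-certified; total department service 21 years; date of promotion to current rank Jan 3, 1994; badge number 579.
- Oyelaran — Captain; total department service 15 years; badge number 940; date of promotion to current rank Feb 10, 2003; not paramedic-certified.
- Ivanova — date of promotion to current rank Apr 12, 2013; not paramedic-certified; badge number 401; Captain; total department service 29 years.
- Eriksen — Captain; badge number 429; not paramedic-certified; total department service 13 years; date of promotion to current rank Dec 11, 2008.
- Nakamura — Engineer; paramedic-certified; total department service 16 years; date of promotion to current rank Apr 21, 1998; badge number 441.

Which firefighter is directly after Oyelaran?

Bianchi

By rank: Eriksen, Oyelaran, Bianchi and Ivanova (Captain); then Chaudhari, Okafor and Fontaine (Lieutenant); then Amari, Tran and Nakamura (Engineer).
Eriksen, Oyelaran, Bianchi and Ivanova are each not paramedic-certified, so the next rule applies.
Among Eriksen, Oyelaran, Bianchi and Ivanova, by total department service (lower first) (reversed rule for this group): Eriksen (13 years) before Oyelaran (15 years) before Bianchi (21 years) before Ivanova (29 years).
Among Chaudhari, Okafor and Fontaine, paramedic-certified before not paramedic-certified: Chaudhari (paramedic-certified) before Okafor and Fontaine (not paramedic-certified).
Among Okafor and Fontaine, by total department service (higher first): Okafor (21 years) before Fontaine (1 year).
Amari, Tran and Nakamura are each paramedic-certified, so the next rule applies.
Among Amari, Tran and Nakamura, by total department service (lower first) (reversed rule for this group): Amari (3 years) before Tran (8 years) before Nakamura (16 years).
Order: Eriksen, Oyelaran, Bianchi, Ivanova, Chaudhari, Okafor, Fontaine, Amari, Tran, Nakamura.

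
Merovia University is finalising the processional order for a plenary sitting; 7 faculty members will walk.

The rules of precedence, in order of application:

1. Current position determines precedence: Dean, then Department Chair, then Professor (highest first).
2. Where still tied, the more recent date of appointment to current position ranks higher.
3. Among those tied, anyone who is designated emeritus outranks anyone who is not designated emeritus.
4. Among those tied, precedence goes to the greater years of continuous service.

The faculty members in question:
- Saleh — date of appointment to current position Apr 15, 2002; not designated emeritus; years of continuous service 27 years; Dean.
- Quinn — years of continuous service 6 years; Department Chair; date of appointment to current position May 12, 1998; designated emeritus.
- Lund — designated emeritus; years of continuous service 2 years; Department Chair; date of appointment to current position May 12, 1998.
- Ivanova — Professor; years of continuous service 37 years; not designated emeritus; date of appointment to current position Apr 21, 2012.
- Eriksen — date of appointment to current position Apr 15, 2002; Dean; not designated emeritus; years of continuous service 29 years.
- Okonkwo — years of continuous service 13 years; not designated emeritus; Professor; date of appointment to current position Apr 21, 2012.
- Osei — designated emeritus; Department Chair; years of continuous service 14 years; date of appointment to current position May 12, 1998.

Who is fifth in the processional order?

Lund

By current position: Eriksen and Saleh (Dean); then Osei, Quinn and Lund (Department Chair); then Ivanova and Okonkwo (Professor).
Eriksen and Saleh both have date of appointment to current position Apr 15, 2002, so the next rule applies.
Eriksen and Saleh are each not designated emeritus, so the next rule applies.
Among Eriksen and Saleh, by years of continuous service (higher first): Eriksen (29 years) before Saleh (27 years).
Osei, Quinn and Lund all have date of appointment to current position May 12, 1998, so the next rule applies.
Osei, Quinn and Lund are each designated emeritus, so the next rule applies.
Among Osei, Quinn and Lund, by years of continuous service (higher first): Osei (14 years) before Quinn (6 years) before Lund (2 years).
Ivanova and Okonkwo both have date of appointment to current position Apr 21, 2012, so the next rule applies.
Ivanova and Okonkwo are each not designated emeritus, so the next rule applies.
Among Ivanova and Okonkwo, by years of continuous service (higher first): Ivanova (37 years) before Okonkwo (13 years).
Order: Eriksen, Saleh, Osei, Quinn, Lund, Ivanova, Okonkwo.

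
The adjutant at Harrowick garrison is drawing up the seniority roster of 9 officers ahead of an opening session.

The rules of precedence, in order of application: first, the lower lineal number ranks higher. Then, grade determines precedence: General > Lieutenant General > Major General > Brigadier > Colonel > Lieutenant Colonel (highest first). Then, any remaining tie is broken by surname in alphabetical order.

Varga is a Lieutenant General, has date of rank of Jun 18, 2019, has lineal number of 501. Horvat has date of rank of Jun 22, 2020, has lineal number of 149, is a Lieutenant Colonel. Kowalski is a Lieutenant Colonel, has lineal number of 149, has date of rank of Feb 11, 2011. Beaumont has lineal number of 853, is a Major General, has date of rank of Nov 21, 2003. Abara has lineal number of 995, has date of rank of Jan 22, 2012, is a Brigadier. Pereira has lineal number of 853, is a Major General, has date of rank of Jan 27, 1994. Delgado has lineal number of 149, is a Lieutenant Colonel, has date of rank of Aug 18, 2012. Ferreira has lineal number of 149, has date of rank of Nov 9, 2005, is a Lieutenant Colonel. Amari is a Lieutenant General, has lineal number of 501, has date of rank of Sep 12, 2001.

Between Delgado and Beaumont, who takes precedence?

By lineal number (lower first): Delgado, Ferreira, Horvat and Kowalski (each 149); then Amari and Varga (both 501); then Beaumont and Pereira (both 853); then Abara (995).
Delgado, Ferreira, Horvat and Kowalski are each Lieutenant Colonel, so the next rule applies.
Among Delgado, Ferreira, Horvat and Kowalski, alphabetically by surname: Delgado before Ferreira before Horvat before Kowalski.
Amari and Varga are each Lieutenant General, so the next rule applies.
Among Amari and Varga, alphabetically by surname: Amari before Varga.
Beaumont and Pereira are each Major General, so the next rule applies.
Among Beaumont and Pereira, alphabetically by surname: Beaumont before Pereira.
So Delgado takes precedence.

Delgado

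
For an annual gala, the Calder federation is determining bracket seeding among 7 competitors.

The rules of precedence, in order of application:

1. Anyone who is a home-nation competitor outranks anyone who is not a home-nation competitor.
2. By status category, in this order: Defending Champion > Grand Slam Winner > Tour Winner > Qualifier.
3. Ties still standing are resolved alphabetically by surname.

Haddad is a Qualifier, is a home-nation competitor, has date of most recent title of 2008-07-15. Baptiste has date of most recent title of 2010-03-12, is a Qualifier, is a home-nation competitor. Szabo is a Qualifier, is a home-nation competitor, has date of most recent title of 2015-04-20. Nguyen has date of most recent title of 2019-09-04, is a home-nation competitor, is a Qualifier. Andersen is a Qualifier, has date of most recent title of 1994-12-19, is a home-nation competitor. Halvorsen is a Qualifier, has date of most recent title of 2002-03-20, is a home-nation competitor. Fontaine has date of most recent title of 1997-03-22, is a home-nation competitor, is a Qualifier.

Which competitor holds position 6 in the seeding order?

By the first rule: Andersen, Baptiste, Fontaine, Haddad, Halvorsen, Nguyen and Szabo (each a home-nation competitor).
Andersen, Baptiste, Fontaine, Haddad, Halvorsen, Nguyen and Szabo are each Qualifier, so the next rule applies.
Among Andersen, Baptiste, Fontaine, Haddad, Halvorsen, Nguyen and Szabo, alphabetically by surname: Andersen before Baptiste before Fontaine before Haddad before Halvorsen before Nguyen before Szabo.
Order: Andersen, Baptiste, Fontaine, Haddad, Halvorsen, Nguyen, Szabo.

Nguyen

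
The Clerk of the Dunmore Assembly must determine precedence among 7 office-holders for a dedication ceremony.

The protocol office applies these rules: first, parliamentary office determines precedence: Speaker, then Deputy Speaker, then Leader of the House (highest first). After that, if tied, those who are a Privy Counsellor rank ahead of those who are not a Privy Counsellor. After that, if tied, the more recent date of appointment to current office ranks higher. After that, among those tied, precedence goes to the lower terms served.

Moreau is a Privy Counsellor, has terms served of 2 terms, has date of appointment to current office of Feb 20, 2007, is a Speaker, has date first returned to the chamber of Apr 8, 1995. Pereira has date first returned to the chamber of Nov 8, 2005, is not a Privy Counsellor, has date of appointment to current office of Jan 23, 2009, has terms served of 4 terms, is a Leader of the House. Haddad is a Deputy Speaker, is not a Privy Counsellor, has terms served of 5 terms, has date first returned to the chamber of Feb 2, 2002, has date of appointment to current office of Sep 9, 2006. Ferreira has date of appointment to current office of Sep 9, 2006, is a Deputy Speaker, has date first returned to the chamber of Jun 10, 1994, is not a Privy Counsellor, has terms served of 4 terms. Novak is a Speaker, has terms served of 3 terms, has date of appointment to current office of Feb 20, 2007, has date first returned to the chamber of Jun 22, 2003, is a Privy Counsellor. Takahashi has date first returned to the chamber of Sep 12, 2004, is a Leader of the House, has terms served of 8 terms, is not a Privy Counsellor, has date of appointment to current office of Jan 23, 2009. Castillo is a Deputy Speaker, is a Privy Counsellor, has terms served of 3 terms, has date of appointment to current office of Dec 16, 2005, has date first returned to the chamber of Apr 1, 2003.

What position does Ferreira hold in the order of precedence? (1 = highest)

4

By parliamentary office: Moreau and Novak (Speaker); then Castillo, Ferreira and Haddad (Deputy Speaker); then Pereira and Takahashi (Leader of the House).
Moreau and Novak are each a Privy Counsellor, so the next rule applies.
Moreau and Novak both have date of appointment to current office Feb 20, 2007, so the next rule applies.
Among Moreau and Novak, by terms served (lower first): Moreau (2 terms) before Novak (3 terms).
Among Castillo, Ferreira and Haddad, a Privy Counsellor before not a Privy Counsellor: Castillo (a Privy Counsellor) before Ferreira and Haddad (not a Privy Counsellor).
Ferreira and Haddad both have date of appointment to current office Sep 9, 2006, so the next rule applies.
Among Ferreira and Haddad, by terms served (lower first): Ferreira (4 terms) before Haddad (5 terms).
Pereira and Takahashi are each not a Privy Counsellor, so the next rule applies.
Pereira and Takahashi both have date of appointment to current office Jan 23, 2009, so the next rule applies.
Among Pereira and Takahashi, by terms served (lower first): Pereira (4 terms) before Takahashi (8 terms).
Order: Moreau, Novak, Castillo, Ferreira, Haddad, Pereira, Takahashi. So position 4.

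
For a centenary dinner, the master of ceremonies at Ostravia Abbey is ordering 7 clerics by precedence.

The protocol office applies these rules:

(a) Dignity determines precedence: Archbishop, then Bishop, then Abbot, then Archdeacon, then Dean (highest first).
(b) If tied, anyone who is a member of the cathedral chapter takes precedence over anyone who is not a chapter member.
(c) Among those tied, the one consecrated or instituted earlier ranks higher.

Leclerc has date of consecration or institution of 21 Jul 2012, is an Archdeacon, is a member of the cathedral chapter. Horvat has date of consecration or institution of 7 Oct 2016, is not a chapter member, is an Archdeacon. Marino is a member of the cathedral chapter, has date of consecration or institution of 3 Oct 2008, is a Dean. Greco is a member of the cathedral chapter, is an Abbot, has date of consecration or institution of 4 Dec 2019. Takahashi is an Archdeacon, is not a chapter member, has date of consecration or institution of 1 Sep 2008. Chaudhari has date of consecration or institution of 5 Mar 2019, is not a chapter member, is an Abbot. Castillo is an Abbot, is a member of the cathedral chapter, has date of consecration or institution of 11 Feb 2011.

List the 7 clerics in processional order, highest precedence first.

Castillo, Greco, Chaudhari, Leclerc, Takahashi, Horvat, Marino

By dignity: Castillo, Greco and Chaudhari (Abbot); then Leclerc, Takahashi and Horvat (Archdeacon); then Marino (Dean).
Among Castillo, Greco and Chaudhari, a member of the cathedral chapter before not a chapter member: Castillo and Greco (a member of the cathedral chapter) before Chaudhari (not a chapter member).
Among Castillo and Greco, by date of consecration or institution (earlier first): Castillo (11 Feb 2011) before Greco (4 Dec 2019).
Among Leclerc, Takahashi and Horvat, a member of the cathedral chapter before not a chapter member: Leclerc (a member of the cathedral chapter) before Takahashi and Horvat (not a chapter member).
Among Takahashi and Horvat, by date of consecration or institution (earlier first): Takahashi (1 Sep 2008) before Horvat (7 Oct 2016).
Full order: Castillo, Greco, Chaudhari, Leclerc, Takahashi, Horvat, Marino.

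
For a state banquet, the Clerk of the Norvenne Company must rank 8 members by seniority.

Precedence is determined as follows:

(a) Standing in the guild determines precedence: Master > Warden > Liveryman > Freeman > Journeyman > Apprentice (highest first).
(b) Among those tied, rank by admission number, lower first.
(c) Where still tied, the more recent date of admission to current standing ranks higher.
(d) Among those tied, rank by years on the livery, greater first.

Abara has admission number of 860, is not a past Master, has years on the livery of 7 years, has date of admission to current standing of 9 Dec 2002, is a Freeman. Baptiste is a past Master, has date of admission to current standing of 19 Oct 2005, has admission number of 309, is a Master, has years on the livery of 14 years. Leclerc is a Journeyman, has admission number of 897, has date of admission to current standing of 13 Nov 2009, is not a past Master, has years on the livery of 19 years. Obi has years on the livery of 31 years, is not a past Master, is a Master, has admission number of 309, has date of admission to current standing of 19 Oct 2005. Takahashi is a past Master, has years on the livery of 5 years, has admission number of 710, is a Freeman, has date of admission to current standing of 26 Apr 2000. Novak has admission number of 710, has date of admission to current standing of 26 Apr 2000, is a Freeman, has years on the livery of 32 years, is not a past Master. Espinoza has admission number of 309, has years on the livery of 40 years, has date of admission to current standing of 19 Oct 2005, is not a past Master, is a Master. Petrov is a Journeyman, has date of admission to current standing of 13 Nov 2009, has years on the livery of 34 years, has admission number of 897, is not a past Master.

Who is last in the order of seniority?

By standing in the guild: Espinoza, Obi and Baptiste (Master); then Novak, Takahashi and Abara (Freeman); then Petrov and Leclerc (Journeyman).
Espinoza, Obi and Baptiste all have admission number 309, so the next rule applies.
Espinoza, Obi and Baptiste all have date of admission to current standing 19 Oct 2005, so the next rule applies.
Among Espinoza, Obi and Baptiste, by years on the livery (higher first): Espinoza (40 years) before Obi (31 years) before Baptiste (14 years).
Among Novak, Takahashi and Abara, by admission number (lower first): Novak and Takahashi (710) before Abara (860).
Novak and Takahashi both have date of admission to current standing 26 Apr 2000, so the next rule applies.
Among Novak and Takahashi, by years on the livery (higher first): Novak (32 years) before Takahashi (5 years).
Petrov and Leclerc both have admission number 897, so the next rule applies.
Petrov and Leclerc both have date of admission to current standing 13 Nov 2009, so the next rule applies.
Among Petrov and Leclerc, by years on the livery (higher first): Petrov (34 years) before Leclerc (19 years).
Order: Espinoza, Obi, Baptiste, Novak, Takahashi, Abara, Petrov, Leclerc.

Leclerc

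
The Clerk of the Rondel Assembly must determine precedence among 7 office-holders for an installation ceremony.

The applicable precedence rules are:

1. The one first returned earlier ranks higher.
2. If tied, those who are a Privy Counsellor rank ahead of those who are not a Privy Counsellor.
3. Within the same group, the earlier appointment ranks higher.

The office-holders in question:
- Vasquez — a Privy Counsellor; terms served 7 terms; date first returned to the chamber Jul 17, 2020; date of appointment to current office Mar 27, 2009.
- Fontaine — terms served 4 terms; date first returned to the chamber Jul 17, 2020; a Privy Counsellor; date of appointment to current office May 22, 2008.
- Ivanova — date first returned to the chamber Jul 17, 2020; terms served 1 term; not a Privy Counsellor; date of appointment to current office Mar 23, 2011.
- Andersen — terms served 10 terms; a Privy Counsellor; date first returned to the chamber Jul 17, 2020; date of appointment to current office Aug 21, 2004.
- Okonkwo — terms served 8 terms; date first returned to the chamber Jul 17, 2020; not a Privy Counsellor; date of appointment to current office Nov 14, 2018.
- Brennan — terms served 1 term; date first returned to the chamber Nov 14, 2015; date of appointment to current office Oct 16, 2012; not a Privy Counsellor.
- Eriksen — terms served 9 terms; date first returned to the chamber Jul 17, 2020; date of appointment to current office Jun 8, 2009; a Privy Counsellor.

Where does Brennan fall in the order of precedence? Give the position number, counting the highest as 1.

1

By date first returned to the chamber (earlier first): Brennan (Nov 14, 2015); then Andersen, Fontaine, Vasquez, Eriksen, Ivanova and Okonkwo (each Jul 17, 2020).
Among Andersen, Fontaine, Vasquez, Eriksen, Ivanova and Okonkwo, a Privy Counsellor before not a Privy Counsellor: Andersen, Fontaine, Vasquez and Eriksen (a Privy Counsellor) before Ivanova and Okonkwo (not a Privy Counsellor).
Among Andersen, Fontaine, Vasquez and Eriksen, by date of appointment to current office (earlier first): Andersen (Aug 21, 2004) before Fontaine (May 22, 2008) before Vasquez (Mar 27, 2009) before Eriksen (Jun 8, 2009).
Among Ivanova and Okonkwo, by date of appointment to current office (earlier first): Ivanova (Mar 23, 2011) before Okonkwo (Nov 14, 2018).
Order: Brennan, Andersen, Fontaine, Vasquez, Eriksen, Ivanova, Okonkwo. So position 1.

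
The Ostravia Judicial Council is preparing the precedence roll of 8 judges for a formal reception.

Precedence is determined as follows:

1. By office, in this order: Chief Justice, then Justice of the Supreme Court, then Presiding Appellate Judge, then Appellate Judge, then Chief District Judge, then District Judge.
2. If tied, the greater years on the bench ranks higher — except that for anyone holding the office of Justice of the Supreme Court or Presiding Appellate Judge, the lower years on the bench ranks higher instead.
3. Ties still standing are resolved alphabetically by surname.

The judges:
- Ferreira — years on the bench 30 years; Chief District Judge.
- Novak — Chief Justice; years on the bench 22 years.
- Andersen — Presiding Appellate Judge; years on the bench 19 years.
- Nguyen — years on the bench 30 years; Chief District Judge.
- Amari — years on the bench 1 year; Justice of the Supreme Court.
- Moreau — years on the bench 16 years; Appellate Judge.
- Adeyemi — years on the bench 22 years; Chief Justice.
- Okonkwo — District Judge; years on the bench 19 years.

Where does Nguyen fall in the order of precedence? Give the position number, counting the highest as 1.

By office: Adeyemi and Novak (Chief Justice); then Amari (Justice of the Supreme Court); then Andersen (Presiding Appellate Judge); then Moreau (Appellate Judge); then Ferreira and Nguyen (Chief District Judge); then Okonkwo (District Judge).
Adeyemi and Novak both have years on the bench 22 years, so the next rule applies.
Among Adeyemi and Novak, alphabetically by surname: Adeyemi before Novak.
Ferreira and Nguyen both have years on the bench 30 years, so the next rule applies.
Among Ferreira and Nguyen, alphabetically by surname: Ferreira before Nguyen.
Order: Adeyemi, Novak, Amari, Andersen, Moreau, Ferreira, Nguyen, Okonkwo. So position 7.

7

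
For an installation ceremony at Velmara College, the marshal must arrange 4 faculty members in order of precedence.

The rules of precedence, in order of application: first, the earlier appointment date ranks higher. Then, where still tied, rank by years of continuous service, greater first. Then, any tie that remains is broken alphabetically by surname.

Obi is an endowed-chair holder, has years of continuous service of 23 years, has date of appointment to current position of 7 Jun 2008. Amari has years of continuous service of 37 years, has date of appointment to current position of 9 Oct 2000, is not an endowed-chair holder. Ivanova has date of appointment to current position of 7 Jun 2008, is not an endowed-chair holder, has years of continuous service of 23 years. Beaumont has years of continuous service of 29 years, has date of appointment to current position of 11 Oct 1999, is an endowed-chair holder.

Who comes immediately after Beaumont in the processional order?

Amari

By date of appointment to current position (earlier first): Beaumont (11 Oct 1999); then Amari (9 Oct 2000); then Ivanova and Obi (both 7 Jun 2008).
Ivanova and Obi both have years of continuous service 23 years, so the next rule applies.
Among Ivanova and Obi, alphabetically by surname: Ivanova before Obi.
Order: Beaumont, Amari, Ivanova, Obi.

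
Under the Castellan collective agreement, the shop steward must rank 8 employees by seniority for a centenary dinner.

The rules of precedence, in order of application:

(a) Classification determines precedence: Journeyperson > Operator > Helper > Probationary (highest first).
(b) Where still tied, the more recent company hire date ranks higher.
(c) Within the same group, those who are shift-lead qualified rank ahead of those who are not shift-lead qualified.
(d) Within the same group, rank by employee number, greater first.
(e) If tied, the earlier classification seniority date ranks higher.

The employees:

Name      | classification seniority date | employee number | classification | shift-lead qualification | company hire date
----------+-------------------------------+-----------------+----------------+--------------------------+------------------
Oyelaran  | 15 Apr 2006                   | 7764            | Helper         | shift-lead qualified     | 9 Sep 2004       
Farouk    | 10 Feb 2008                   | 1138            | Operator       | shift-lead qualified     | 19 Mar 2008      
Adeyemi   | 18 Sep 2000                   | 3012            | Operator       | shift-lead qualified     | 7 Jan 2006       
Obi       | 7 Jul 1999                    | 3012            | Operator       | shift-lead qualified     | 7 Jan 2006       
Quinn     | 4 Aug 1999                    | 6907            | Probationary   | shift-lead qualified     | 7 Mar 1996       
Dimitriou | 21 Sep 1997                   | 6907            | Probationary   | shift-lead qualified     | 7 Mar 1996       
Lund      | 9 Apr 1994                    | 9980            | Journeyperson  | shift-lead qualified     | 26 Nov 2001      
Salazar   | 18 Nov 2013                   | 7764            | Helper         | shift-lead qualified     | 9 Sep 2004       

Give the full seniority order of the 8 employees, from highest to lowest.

By classification: Lund (Journeyperson); then Farouk, Obi and Adeyemi (Operator); then Oyelaran and Salazar (Helper); then Dimitriou and Quinn (Probationary).
Among Farouk, Obi and Adeyemi, by company hire date (later first): Farouk (19 Mar 2008) before Obi and Adeyemi (7 Jan 2006).
Obi and Adeyemi are each shift-lead qualified, so the next rule applies.
Obi and Adeyemi both have employee number 3012, so the next rule applies.
Among Obi and Adeyemi, by classification seniority date (earlier first): Obi (7 Jul 1999) before Adeyemi (18 Sep 2000).
Oyelaran and Salazar both have company hire date 9 Sep 2004, so the next rule applies.
Oyelaran and Salazar are each shift-lead qualified, so the next rule applies.
Oyelaran and Salazar both have employee number 7764, so the next rule applies.
Among Oyelaran and Salazar, by classification seniority date (earlier first): Oyelaran (15 Apr 2006) before Salazar (18 Nov 2013).
Dimitriou and Quinn both have company hire date 7 Mar 1996, so the next rule applies.
Dimitriou and Quinn are each shift-lead qualified, so the next rule applies.
Dimitriou and Quinn both have employee number 6907, so the next rule applies.
Among Dimitriou and Quinn, by classification seniority date (earlier first): Dimitriou (21 Sep 1997) before Quinn (4 Aug 1999).
Full order: Lund, Farouk, Obi, Adeyemi, Oyelaran, Salazar, Dimitriou, Quinn.

Lund, Farouk, Obi, Adeyemi, Oyelaran, Salazar, Dimitriou, Quinn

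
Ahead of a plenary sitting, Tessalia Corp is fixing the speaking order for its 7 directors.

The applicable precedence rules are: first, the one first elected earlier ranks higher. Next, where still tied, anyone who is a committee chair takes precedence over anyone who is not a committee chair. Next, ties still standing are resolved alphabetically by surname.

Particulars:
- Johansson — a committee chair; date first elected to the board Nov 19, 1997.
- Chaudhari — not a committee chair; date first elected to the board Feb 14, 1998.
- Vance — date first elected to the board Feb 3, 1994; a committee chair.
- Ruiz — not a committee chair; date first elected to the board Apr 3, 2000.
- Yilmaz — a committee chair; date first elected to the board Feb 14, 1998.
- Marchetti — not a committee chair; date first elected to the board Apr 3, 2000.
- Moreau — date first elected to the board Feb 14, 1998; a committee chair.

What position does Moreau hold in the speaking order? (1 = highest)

By date first elected to the board (earlier first): Vance (Feb 3, 1994); then Johansson (Nov 19, 1997); then Moreau, Yilmaz and Chaudhari (each Feb 14, 1998); then Marchetti and Ruiz (both Apr 3, 2000).
Among Moreau, Yilmaz and Chaudhari, a committee chair before not a committee chair: Moreau and Yilmaz (a committee chair) before Chaudhari (not a committee chair).
Among Moreau and Yilmaz, alphabetically by surname: Moreau before Yilmaz.
Marchetti and Ruiz are each not a committee chair, so the next rule applies.
Among Marchetti and Ruiz, alphabetically by surname: Marchetti before Ruiz.
Order: Vance, Johansson, Moreau, Yilmaz, Chaudhari, Marchetti, Ruiz. So position 3.

3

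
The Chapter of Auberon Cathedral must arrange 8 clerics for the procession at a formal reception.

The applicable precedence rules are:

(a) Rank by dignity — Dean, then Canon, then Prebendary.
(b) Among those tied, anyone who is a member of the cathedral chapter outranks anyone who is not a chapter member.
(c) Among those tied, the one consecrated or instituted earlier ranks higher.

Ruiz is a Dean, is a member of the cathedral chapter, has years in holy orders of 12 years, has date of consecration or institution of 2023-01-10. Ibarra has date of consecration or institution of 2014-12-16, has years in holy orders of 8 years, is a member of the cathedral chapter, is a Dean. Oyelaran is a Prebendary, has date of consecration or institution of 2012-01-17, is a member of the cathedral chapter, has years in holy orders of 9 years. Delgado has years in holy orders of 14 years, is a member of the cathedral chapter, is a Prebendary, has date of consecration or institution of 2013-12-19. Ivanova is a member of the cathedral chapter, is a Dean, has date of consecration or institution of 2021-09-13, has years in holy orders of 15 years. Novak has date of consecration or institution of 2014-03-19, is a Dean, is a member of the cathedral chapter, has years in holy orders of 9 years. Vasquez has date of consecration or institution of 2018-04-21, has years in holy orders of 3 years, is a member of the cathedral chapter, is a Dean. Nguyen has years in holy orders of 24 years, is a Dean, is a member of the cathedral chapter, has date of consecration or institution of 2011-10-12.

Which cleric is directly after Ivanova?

By dignity: Nguyen, Novak, Ibarra, Vasquez, Ivanova and Ruiz (Dean); then Oyelaran and Delgado (Prebendary).
Nguyen, Novak, Ibarra, Vasquez, Ivanova and Ruiz are each a member of the cathedral chapter, so the next rule applies.
Among Nguyen, Novak, Ibarra, Vasquez, Ivanova and Ruiz, by date of consecration or institution (earlier first): Nguyen (2011-10-12) before Novak (2014-03-19) before Ibarra (2014-12-16) before Vasquez (2018-04-21) before Ivanova (2021-09-13) before Ruiz (2023-01-10).
Oyelaran and Delgado are each a member of the cathedral chapter, so the next rule applies.
Among Oyelaran and Delgado, by date of consecration or institution (earlier first): Oyelaran (2012-01-17) before Delgado (2013-12-19).
Order: Nguyen, Novak, Ibarra, Vasquez, Ivanova, Ruiz, Oyelaran, Delgado.

Ruiz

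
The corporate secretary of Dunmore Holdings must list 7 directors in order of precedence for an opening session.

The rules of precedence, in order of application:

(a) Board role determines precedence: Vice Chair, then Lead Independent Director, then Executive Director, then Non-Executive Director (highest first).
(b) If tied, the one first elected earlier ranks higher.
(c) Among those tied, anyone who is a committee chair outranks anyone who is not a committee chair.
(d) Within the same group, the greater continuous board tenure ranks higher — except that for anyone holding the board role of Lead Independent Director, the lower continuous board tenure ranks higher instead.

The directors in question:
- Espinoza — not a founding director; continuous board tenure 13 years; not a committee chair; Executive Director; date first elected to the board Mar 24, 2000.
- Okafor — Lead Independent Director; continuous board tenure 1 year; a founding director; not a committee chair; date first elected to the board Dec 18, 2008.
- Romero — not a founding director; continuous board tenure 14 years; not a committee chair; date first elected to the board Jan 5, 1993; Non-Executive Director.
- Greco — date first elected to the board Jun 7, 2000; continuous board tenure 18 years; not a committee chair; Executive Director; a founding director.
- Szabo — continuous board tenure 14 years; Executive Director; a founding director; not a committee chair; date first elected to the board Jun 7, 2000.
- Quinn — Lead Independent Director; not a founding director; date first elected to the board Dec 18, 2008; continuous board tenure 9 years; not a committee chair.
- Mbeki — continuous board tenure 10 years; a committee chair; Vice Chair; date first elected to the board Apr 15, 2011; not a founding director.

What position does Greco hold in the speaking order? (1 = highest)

5

By board role: Mbeki (Vice Chair); then Okafor and Quinn (Lead Independent Director); then Espinoza, Greco and Szabo (Executive Director); then Romero (Non-Executive Director).
Okafor and Quinn both have date first elected to the board Dec 18, 2008, so the next rule applies.
Okafor and Quinn are each not a committee chair, so the next rule applies.
Among Okafor and Quinn, by continuous board tenure (lower first) (reversed rule for this group): Okafor (1 year) before Quinn (9 years).
Among Espinoza, Greco and Szabo, by date first elected to the board (earlier first): Espinoza (Mar 24, 2000) before Greco and Szabo (Jun 7, 2000).
Greco and Szabo are each not a committee chair, so the next rule applies.
Among Greco and Szabo, by continuous board tenure (higher first): Greco (18 years) before Szabo (14 years).
Order: Mbeki, Okafor, Quinn, Espinoza, Greco, Szabo, Romero. So position 5.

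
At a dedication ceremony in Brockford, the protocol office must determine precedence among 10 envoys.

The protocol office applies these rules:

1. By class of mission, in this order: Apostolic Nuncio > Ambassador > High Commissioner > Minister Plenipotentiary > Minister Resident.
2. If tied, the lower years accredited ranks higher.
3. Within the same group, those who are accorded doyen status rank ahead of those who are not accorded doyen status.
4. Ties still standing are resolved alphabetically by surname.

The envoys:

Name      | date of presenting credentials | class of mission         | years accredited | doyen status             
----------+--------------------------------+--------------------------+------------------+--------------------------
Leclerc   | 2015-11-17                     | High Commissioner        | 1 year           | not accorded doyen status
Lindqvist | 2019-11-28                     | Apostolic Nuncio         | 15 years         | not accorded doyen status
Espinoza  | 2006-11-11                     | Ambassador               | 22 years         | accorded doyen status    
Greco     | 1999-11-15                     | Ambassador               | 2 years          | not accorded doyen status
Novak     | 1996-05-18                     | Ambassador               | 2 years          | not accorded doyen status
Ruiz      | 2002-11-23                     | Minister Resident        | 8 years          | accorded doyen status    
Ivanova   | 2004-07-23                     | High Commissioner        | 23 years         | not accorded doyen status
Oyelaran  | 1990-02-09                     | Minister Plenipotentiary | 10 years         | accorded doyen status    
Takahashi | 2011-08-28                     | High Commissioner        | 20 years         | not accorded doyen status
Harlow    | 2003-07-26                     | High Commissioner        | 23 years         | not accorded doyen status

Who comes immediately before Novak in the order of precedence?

By class of mission: Lindqvist (Apostolic Nuncio); then Greco, Novak and Espinoza (Ambassador); then Leclerc, Takahashi, Harlow and Ivanova (High Commissioner); then Oyelaran (Minister Plenipotentiary); then Ruiz (Minister Resident).
Among Greco, Novak and Espinoza, by years accredited (lower first): Greco and Novak (2 years) before Espinoza (22 years).
Greco and Novak are each not accorded doyen status, so the next rule applies.
Among Greco and Novak, alphabetically by surname: Greco before Novak.
Among Leclerc, Takahashi, Harlow and Ivanova, by years accredited (lower first): Leclerc (1 year) before Takahashi (20 years) before Harlow and Ivanova (23 years).
Harlow and Ivanova are each not accorded doyen status, so the next rule applies.
Among Harlow and Ivanova, alphabetically by surname: Harlow before Ivanova.
Order: Lindqvist, Greco, Novak, Espinoza, Leclerc, Takahashi, Harlow, Ivanova, Oyelaran, Ruiz.

Greco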